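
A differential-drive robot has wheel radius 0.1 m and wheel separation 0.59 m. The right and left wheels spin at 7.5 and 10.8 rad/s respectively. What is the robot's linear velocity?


vR = r*wR = 0.1*7.5 = 0.75 m/s
vL = r*wL = 0.1*10.8 = 1.08 m/s
v = (vR+vL)/2 = 0.915 m/s
omega = (vR-vL)/L = -0.5593 rad/s
linear velocity = 0.915 m/s


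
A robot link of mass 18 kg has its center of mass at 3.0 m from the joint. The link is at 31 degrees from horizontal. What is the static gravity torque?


tau = m*g*L*cos(angle)
= 18 * 9.81 * 3.0 * cos(31 deg)
= 18 * 9.81 * 3.0 * 0.8572
= 454.0758 Nm


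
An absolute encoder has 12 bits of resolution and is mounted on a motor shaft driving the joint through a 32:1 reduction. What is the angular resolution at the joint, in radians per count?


counts = 2^12 = 4096
effective counts at joint = 4096 * 32 = 131072
resolution = 2*pi / 131072
= 4.7937e-05 rad/count


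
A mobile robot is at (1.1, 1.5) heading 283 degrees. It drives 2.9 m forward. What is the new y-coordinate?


y_new = y0 + d*sin(theta)
= 1.5 + 2.9*sin(283)
= 1.5 + -2.8257
= -1.3257


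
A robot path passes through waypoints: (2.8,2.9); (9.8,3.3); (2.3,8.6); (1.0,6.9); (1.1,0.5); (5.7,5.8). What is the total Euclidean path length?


Segment lengths:
  seg1 = sqrt((7.0)^2 + (0.4)^2) = 7.0114
  seg2 = sqrt((-7.5)^2 + (5.3)^2) = 9.1837
  seg3 = sqrt((-1.3)^2 + (-1.7)^2) = 2.1401
  seg4 = sqrt((0.1)^2 + (-6.4)^2) = 6.4008
  seg5 = sqrt((4.6)^2 + (5.3)^2) = 7.0178
Total = 31.7538


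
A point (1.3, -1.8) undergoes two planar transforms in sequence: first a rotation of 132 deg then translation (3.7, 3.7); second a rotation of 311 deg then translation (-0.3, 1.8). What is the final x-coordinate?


After transform 1:
x1 = cos(132)*1.3 - sin(132)*-1.8 + 3.7 = 4.1678
y1 = sin(132)*1.3 + cos(132)*-1.8 + 3.7 = 5.8705
After transform 2:
x2 = cos(311)*4.1678 - sin(311)*5.8705 + -0.3
= 6.8649


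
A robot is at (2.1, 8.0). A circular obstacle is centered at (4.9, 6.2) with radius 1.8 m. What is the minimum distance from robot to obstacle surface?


center_dist = sqrt((2.1-4.9)^2 + (8.0-6.2)^2)
= sqrt(7.84 + 3.24)
= 3.3287
min_dist = center_dist - radius = 3.3287 - 1.8 = 1.5287 m


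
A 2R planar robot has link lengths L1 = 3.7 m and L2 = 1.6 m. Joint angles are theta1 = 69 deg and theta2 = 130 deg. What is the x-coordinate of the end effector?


Convert angles to radians: theta1 = 1.2043, theta2 = 2.2689
x = L1*cos(theta1) + L2*cos(theta1+theta2)
x = 1.326 + -1.5128
x = -0.1869


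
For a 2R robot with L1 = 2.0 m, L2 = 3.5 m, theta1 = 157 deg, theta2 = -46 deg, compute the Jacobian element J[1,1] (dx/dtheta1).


J[1,1] = -L1*sin(t1) - L2*sin(t1+t2)
= -2.0*sin(157) - 3.5*sin(111)
= -4.049


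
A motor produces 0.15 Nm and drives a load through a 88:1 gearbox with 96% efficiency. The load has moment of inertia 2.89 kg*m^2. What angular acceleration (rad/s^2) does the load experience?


tau_out = tau_motor * N * eta
= 0.15 * 88 * 0.96 = 12.672 Nm
alpha = tau_out / I = 12.672 / 2.89
= 4.3848 rad/s^2


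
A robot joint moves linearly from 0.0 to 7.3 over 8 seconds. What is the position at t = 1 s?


s = t/T = 1/8 = 0.125
p(t) = p0 + (pf-p0)*s
= 0.0 + (7.3 - 0.0) * 0.125
= 0.9125


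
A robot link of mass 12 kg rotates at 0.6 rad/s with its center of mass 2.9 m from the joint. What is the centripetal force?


F = m * omega^2 * r
= 12 * 0.6^2 * 2.9
= 12 * 0.36 * 2.9
= 12.528 N


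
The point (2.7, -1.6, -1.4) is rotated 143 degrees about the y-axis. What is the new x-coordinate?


Rotation about y-axis: x' = x*cos(theta) + z*sin(theta)
= 2.7 * -0.7986 + -1.4 * 0.6018
= -2.9989


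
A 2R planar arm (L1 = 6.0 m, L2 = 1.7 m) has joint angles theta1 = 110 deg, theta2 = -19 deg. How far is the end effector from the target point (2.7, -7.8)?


End effector via forward kinematics:
x = L1*cos(t1) + L2*cos(t1+t2) = -2.0818
y = L1*sin(t1) + L2*sin(t1+t2) = 7.3379
Distance to target:
d = sqrt((2.7 - -2.0818)^2 + (-7.8 - 7.3379)^2)
= sqrt(22.8655 + 229.1559)
= 15.8752 m


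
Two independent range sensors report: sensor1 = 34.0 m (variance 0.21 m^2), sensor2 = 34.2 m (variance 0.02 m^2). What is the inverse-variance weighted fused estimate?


w1 = (1/var1) / (1/var1 + 1/var2)
   = 4.7619 / (4.7619 + 50.0) = 0.087
w2 = 1 - w1 = 0.913
fused = w1*s1 + w2*s2 = 2.9565 + 31.2261
= 34.1826 m


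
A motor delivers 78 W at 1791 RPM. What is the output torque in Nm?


omega = 1791 * 2*pi/60 = 187.5531 rad/s
tau = P / omega = 78 / 187.5531
= 0.4159 Nm


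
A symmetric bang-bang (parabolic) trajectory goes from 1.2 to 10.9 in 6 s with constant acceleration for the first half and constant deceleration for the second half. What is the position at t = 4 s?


Symmetric rest-to-rest: each phase covers (pf-p0)/2 in time T/2. 0.5*a*(T/2)^2 = (pf-p0)/2 => a = 4*(pf-p0)/T^2
a = 4*(10.9-1.2)/6^2 = 1.0778
t = 4 is in the deceleration phase (t > T/2).
p = pf - 0.5*a*(T-t)^2 = 10.9 - 0.5*1.0778*2^2
= 8.7444


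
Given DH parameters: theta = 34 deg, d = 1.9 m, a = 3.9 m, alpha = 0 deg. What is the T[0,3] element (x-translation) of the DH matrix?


T[0,3] = a * cos(theta)
= 3.9 * cos(34 deg)
= 3.9 * 0.829
= 3.2332


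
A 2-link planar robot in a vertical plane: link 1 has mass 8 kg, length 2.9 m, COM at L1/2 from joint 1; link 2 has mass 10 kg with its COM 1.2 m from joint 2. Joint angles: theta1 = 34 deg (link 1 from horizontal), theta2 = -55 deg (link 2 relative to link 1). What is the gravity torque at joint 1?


Horizontal distance from joint 1 to link-1 COM:
  x_c1 = (L1/2)*cos(t1) = 1.45 * 0.829 = 1.2021 m
Horizontal distance from joint 1 to link-2 COM:
  x_c2 = L1*cos(t1) + Lc2*cos(t1+t2)
       = 2.9*0.829 + 1.2*0.9336 = 3.5245 m
tau1 = m1*g*x_c1 + m2*g*x_c2
     = 8*9.81*1.2021 + 10*9.81*3.5245
     = 94.3412 + 345.754
     = 440.0951 Nm


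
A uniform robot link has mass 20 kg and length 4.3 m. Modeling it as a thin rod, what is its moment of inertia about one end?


I = (1/3) * m * L^2
= (1/3) * 20 * 4.3^2
= 0.333333 * 20 * 18.49
= 123.2667 kg*m^2


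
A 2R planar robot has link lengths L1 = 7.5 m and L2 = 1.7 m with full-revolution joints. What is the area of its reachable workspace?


r_max = L1 + L2 = 9.2 m
r_min = |L1 - L2| = 5.8 m
Area = pi*(r_max^2 - r_min^2)
= pi*(84.64 - 33.64)
= pi * 51.0
= 160.2212 m^2


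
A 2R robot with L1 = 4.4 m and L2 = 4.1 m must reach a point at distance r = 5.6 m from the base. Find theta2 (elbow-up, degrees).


cos(theta2) = (r^2 - L1^2 - L2^2) / (2*L1*L2)
cos(theta2) = (31.36 - 19.36 - 16.81) / 36.08
cos(theta2) = -0.133315
theta2 = 97.6612 degrees


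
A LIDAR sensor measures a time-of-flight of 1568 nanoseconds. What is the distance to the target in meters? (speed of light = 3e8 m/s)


tof = 1568 ns = 1.568e-06 s
dist = c * tof / 2
= 3e8 * 1.568e-06 / 2
= 235.2 m


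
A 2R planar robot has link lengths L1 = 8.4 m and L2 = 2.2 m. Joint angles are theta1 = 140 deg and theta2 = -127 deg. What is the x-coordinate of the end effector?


Convert angles to radians: theta1 = 2.4435, theta2 = -2.2166
x = L1*cos(theta1) + L2*cos(theta1+theta2)
x = -6.4348 + 2.1436
x = -4.2912


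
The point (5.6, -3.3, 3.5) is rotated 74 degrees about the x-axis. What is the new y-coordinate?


Rotation about x-axis: y' = y*cos(theta) - z*sin(theta)
= -3.3 * 0.2756 - 3.5 * 0.9613
= -4.274


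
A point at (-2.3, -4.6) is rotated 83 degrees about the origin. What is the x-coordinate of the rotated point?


x' = x*cos(theta) - y*sin(theta)
cos(83 deg) = 0.1219, sin(83 deg) = 0.9925
x' = -2.3 * 0.1219 - -4.6 * 0.9925
= -0.2803 - -4.5657
= 4.2854


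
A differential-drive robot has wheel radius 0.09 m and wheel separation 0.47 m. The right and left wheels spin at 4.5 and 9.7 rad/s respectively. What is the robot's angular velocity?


vR = r*wR = 0.09*4.5 = 0.405 m/s
vL = r*wL = 0.09*9.7 = 0.873 m/s
v = (vR+vL)/2 = 0.639 m/s
omega = (vR-vL)/L = -0.9957 rad/s
angular velocity = -0.9957 rad/s


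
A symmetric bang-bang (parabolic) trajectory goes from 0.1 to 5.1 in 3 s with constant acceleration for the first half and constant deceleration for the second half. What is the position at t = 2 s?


Symmetric rest-to-rest: each phase covers (pf-p0)/2 in time T/2. 0.5*a*(T/2)^2 = (pf-p0)/2 => a = 4*(pf-p0)/T^2
a = 4*(5.1-0.1)/3^2 = 2.2222
t = 2 is in the deceleration phase (t > T/2).
p = pf - 0.5*a*(T-t)^2 = 5.1 - 0.5*2.2222*1^2
= 3.9889


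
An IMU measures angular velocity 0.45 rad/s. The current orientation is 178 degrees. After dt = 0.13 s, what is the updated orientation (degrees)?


delta_theta = w * dt = 0.45 * 0.13 = 0.0585 rad
= 3.3518 deg
theta_new = 178 + 3.3518 = 181.3518 deg


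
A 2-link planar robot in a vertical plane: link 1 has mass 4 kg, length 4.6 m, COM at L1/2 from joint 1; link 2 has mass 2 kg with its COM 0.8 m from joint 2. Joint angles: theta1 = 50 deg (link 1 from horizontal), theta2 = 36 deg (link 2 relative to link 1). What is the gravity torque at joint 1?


Horizontal distance from joint 1 to link-1 COM:
  x_c1 = (L1/2)*cos(t1) = 2.3 * 0.6428 = 1.4784 m
Horizontal distance from joint 1 to link-2 COM:
  x_c2 = L1*cos(t1) + Lc2*cos(t1+t2)
       = 4.6*0.6428 + 0.8*0.0698 = 3.0126 m
tau1 = m1*g*x_c1 + m2*g*x_c2
     = 4*9.81*1.4784 + 2*9.81*3.0126
     = 58.0129 + 59.1078
     = 117.1206 Nm


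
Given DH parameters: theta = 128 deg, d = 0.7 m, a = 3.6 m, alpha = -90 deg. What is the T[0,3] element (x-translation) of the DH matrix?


T[0,3] = a * cos(theta)
= 3.6 * cos(128 deg)
= 3.6 * -0.6157
= -2.2164


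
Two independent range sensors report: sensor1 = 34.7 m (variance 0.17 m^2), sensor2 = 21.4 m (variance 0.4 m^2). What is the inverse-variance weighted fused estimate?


w1 = (1/var1) / (1/var1 + 1/var2)
   = 5.8824 / (5.8824 + 2.5) = 0.7018
w2 = 1 - w1 = 0.2982
fused = w1*s1 + w2*s2 = 24.3509 + 6.3825
= 30.7333 m


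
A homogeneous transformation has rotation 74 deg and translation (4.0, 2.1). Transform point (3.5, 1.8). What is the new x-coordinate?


x' = cos(theta)*px - sin(theta)*py + tx
= 0.2756*3.5 - 0.9613*1.8 + 4.0
= 3.2345


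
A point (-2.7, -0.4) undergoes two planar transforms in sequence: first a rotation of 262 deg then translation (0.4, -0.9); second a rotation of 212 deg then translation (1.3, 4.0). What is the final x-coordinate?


After transform 1:
x1 = cos(262)*-2.7 - sin(262)*-0.4 + 0.4 = 0.3797
y1 = sin(262)*-2.7 + cos(262)*-0.4 + -0.9 = 1.8294
After transform 2:
x2 = cos(212)*0.3797 - sin(212)*1.8294 + 1.3
= 1.9475


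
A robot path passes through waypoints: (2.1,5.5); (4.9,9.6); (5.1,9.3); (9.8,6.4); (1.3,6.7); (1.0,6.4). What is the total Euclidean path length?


Segment lengths:
  seg1 = sqrt((2.8)^2 + (4.1)^2) = 4.9649
  seg2 = sqrt((0.2)^2 + (-0.3)^2) = 0.3606
  seg3 = sqrt((4.7)^2 + (-2.9)^2) = 5.5227
  seg4 = sqrt((-8.5)^2 + (0.3)^2) = 8.5053
  seg5 = sqrt((-0.3)^2 + (-0.3)^2) = 0.4243
Total = 19.7777


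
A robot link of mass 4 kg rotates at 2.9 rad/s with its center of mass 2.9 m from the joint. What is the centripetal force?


F = m * omega^2 * r
= 4 * 2.9^2 * 2.9
= 4 * 8.41 * 2.9
= 97.556 N


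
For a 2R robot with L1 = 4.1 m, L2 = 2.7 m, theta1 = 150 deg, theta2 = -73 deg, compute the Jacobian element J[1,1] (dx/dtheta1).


J[1,1] = -L1*sin(t1) - L2*sin(t1+t2)
= -4.1*sin(150) - 2.7*sin(77)
= -4.6808


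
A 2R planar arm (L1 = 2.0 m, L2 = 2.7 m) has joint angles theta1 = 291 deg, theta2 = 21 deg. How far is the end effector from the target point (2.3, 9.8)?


End effector via forward kinematics:
x = L1*cos(t1) + L2*cos(t1+t2) = 2.5234
y = L1*sin(t1) + L2*sin(t1+t2) = -3.8737
Distance to target:
d = sqrt((2.3 - 2.5234)^2 + (9.8 - -3.8737)^2)
= sqrt(0.0499 + 186.9688)
= 13.6755 m


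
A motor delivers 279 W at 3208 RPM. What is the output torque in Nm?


omega = 3208 * 2*pi/60 = 335.941 rad/s
tau = P / omega = 279 / 335.941
= 0.8305 Nm


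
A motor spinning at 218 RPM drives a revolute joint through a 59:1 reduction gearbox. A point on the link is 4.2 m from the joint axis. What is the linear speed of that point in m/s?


omega_motor = 218 * 2*pi/60 = 22.8289 rad/s
omega_joint = omega_motor / 59 = 0.3869 rad/s
v = omega_joint * r = 0.3869 * 4.2
= 1.6251 m/s


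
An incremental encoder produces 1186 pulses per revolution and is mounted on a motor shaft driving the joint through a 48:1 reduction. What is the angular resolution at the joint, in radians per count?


counts per rev = 1186
effective counts at joint = 1186 * 48 = 56928
resolution = 2*pi / 56928
= 1.1037e-04 rad/count


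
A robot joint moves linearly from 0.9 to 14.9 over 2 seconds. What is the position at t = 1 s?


s = t/T = 1/2 = 0.5
p(t) = p0 + (pf-p0)*s
= 0.9 + (14.9 - 0.9) * 0.5
= 7.9


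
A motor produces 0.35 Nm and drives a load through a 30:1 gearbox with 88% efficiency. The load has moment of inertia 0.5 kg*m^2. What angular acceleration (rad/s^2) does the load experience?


tau_out = tau_motor * N * eta
= 0.35 * 30 * 0.88 = 9.24 Nm
alpha = tau_out / I = 9.24 / 0.5
= 18.48 rad/s^2


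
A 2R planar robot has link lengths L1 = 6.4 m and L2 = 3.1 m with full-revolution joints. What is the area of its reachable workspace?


r_max = L1 + L2 = 9.5 m
r_min = |L1 - L2| = 3.3 m
Area = pi*(r_max^2 - r_min^2)
= pi*(90.25 - 10.89)
= pi * 79.36
= 249.3168 m^2


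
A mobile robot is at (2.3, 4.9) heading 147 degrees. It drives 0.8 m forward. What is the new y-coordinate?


y_new = y0 + d*sin(theta)
= 4.9 + 0.8*sin(147)
= 4.9 + 0.4357
= 5.3357


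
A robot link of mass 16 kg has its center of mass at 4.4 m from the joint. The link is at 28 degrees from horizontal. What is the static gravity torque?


tau = m*g*L*cos(angle)
= 16 * 9.81 * 4.4 * cos(28 deg)
= 16 * 9.81 * 4.4 * 0.8829
= 609.7848 Nm


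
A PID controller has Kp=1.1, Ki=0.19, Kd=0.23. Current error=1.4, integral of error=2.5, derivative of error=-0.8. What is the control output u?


u = Kp*e + Ki*int(e) + Kd*de/dt
= 1.1*1.4 + 0.19*2.5 + 0.23*(-0.8)
= 1.54 + 0.475 + -0.184
= 1.831


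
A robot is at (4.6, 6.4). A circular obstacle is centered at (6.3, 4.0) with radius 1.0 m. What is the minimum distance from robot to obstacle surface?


center_dist = sqrt((4.6-6.3)^2 + (6.4-4.0)^2)
= sqrt(2.89 + 5.76)
= 2.9411
min_dist = center_dist - radius = 2.9411 - 1.0 = 1.9411 m


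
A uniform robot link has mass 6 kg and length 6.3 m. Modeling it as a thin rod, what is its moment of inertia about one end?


I = (1/3) * m * L^2
= (1/3) * 6 * 6.3^2
= 0.333333 * 6 * 39.69
= 79.38 kg*m^2


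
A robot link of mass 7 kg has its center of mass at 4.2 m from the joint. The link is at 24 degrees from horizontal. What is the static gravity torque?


tau = m*g*L*cos(angle)
= 7 * 9.81 * 4.2 * cos(24 deg)
= 7 * 9.81 * 4.2 * 0.9135
= 263.4793 Nm


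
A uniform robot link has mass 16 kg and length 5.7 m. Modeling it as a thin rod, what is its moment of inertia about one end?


I = (1/3) * m * L^2
= (1/3) * 16 * 5.7^2
= 0.333333 * 16 * 32.49
= 173.28 kg*m^2


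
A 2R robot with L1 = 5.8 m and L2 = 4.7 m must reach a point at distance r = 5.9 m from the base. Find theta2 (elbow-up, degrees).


cos(theta2) = (r^2 - L1^2 - L2^2) / (2*L1*L2)
cos(theta2) = (34.81 - 33.64 - 22.09) / 54.52
cos(theta2) = -0.383712
theta2 = 112.5638 degrees


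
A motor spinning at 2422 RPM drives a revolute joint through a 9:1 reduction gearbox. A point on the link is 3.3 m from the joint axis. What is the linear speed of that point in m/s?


omega_motor = 2422 * 2*pi/60 = 253.6312 rad/s
omega_joint = omega_motor / 9 = 28.1812 rad/s
v = omega_joint * r = 28.1812 * 3.3
= 92.9981 m/s


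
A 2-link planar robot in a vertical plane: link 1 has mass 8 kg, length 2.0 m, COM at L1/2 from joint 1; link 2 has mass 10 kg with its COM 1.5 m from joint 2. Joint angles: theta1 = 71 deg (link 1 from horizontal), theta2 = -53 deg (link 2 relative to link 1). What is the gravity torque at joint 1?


Horizontal distance from joint 1 to link-1 COM:
  x_c1 = (L1/2)*cos(t1) = 1.0 * 0.3256 = 0.3256 m
Horizontal distance from joint 1 to link-2 COM:
  x_c2 = L1*cos(t1) + Lc2*cos(t1+t2)
       = 2.0*0.3256 + 1.5*0.9511 = 2.0777 m
tau1 = m1*g*x_c1 + m2*g*x_c2
     = 8*9.81*0.3256 + 10*9.81*2.0777
     = 25.5506 + 203.8244
     = 229.375 Nm


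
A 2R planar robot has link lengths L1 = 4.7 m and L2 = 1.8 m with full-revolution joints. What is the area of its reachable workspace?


r_max = L1 + L2 = 6.5 m
r_min = |L1 - L2| = 2.9 m
Area = pi*(r_max^2 - r_min^2)
= pi*(42.25 - 8.41)
= pi * 33.84
= 106.3115 m^2


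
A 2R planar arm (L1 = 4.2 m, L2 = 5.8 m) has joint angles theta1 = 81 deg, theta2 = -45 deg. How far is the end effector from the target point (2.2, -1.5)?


End effector via forward kinematics:
x = L1*cos(t1) + L2*cos(t1+t2) = 5.3493
y = L1*sin(t1) + L2*sin(t1+t2) = 7.5574
Distance to target:
d = sqrt((2.2 - 5.3493)^2 + (-1.5 - 7.5574)^2)
= sqrt(9.9182 + 82.0373)
= 9.5893 m


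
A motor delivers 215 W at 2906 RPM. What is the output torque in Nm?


omega = 2906 * 2*pi/60 = 304.3156 rad/s
tau = P / omega = 215 / 304.3156
= 0.7065 Nm


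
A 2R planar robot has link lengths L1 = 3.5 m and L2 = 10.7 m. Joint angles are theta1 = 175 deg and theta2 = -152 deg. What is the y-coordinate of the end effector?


Convert angles to radians: theta1 = 3.0543, theta2 = -2.6529
y = L1*sin(theta1) + L2*sin(theta1+theta2)
y = 0.305 + 4.1808
y = 4.4859


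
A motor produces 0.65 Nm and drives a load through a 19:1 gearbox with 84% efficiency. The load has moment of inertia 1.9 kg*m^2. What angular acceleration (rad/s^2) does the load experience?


tau_out = tau_motor * N * eta
= 0.65 * 19 * 0.84 = 10.374 Nm
alpha = tau_out / I = 10.374 / 1.9
= 5.46 rad/s^2


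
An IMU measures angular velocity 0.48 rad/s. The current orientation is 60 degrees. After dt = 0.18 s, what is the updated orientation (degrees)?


delta_theta = w * dt = 0.48 * 0.18 = 0.0864 rad
= 4.9504 deg
theta_new = 60 + 4.9504 = 64.9504 deg


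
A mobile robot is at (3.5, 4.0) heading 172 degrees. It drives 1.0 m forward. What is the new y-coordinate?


y_new = y0 + d*sin(theta)
= 4.0 + 1.0*sin(172)
= 4.0 + 0.1392
= 4.1392


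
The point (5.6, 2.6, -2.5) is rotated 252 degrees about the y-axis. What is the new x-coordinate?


Rotation about y-axis: x' = x*cos(theta) + z*sin(theta)
= 5.6 * -0.309 + -2.5 * -0.9511
= 0.6471


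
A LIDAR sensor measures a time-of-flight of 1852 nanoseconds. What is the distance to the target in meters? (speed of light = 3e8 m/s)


tof = 1852 ns = 1.852e-06 s
dist = c * tof / 2
= 3e8 * 1.852e-06 / 2
= 277.8 m


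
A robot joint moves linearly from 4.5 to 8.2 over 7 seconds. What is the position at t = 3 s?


s = t/T = 3/7 = 0.4286
p(t) = p0 + (pf-p0)*s
= 4.5 + (8.2 - 4.5) * 0.4286
= 6.0857


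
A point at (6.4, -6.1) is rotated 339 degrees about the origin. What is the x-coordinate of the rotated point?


x' = x*cos(theta) - y*sin(theta)
cos(339 deg) = 0.9336, sin(339 deg) = -0.3584
x' = 6.4 * 0.9336 - -6.1 * -0.3584
= 5.9749 - 2.186
= 3.7889


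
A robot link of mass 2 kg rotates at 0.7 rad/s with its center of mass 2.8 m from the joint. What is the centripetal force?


F = m * omega^2 * r
= 2 * 0.7^2 * 2.8
= 2 * 0.49 * 2.8
= 2.744 N


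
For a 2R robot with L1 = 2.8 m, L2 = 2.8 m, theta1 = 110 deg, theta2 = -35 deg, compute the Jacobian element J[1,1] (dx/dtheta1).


J[1,1] = -L1*sin(t1) - L2*sin(t1+t2)
= -2.8*sin(110) - 2.8*sin(75)
= -5.3357


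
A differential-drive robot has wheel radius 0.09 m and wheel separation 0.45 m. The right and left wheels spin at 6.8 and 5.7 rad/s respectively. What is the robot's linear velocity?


vR = r*wR = 0.09*6.8 = 0.612 m/s
vL = r*wL = 0.09*5.7 = 0.513 m/s
v = (vR+vL)/2 = 0.5625 m/s
omega = (vR-vL)/L = 0.22 rad/s
linear velocity = 0.5625 m/s


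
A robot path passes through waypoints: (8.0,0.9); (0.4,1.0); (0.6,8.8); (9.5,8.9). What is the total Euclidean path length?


Segment lengths:
  seg1 = sqrt((-7.6)^2 + (0.1)^2) = 7.6007
  seg2 = sqrt((0.2)^2 + (7.8)^2) = 7.8026
  seg3 = sqrt((8.9)^2 + (0.1)^2) = 8.9006
Total = 24.3038


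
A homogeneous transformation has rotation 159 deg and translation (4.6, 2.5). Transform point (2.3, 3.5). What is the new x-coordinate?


x' = cos(theta)*px - sin(theta)*py + tx
= -0.9336*2.3 - 0.3584*3.5 + 4.6
= 1.1985


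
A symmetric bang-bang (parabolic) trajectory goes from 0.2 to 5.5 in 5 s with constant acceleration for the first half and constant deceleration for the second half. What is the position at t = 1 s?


Symmetric rest-to-rest: each phase covers (pf-p0)/2 in time T/2. 0.5*a*(T/2)^2 = (pf-p0)/2 => a = 4*(pf-p0)/T^2
a = 4*(5.5-0.2)/5^2 = 0.848
t = 1 is in the acceleration phase (t <= T/2).
p = p0 + 0.5*a*t^2 = 0.2 + 0.5*0.848*1^2
= 0.624


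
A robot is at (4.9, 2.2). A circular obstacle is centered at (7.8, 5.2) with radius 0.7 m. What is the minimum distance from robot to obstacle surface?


center_dist = sqrt((4.9-7.8)^2 + (2.2-5.2)^2)
= sqrt(8.41 + 9.0)
= 4.1725
min_dist = center_dist - radius = 4.1725 - 0.7 = 3.4725 m


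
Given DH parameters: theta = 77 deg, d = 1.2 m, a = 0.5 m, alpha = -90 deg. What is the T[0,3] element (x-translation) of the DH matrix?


T[0,3] = a * cos(theta)
= 0.5 * cos(77 deg)
= 0.5 * 0.225
= 0.1125


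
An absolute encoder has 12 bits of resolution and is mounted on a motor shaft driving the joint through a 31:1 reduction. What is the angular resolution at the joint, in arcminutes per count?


counts = 2^12 = 4096
effective counts at joint = 4096 * 31 = 126976
resolution = 360*60 / 126976
= 0.1701 arcmin/count


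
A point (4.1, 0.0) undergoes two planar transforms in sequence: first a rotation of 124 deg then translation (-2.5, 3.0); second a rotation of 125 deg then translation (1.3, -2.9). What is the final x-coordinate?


After transform 1:
x1 = cos(124)*4.1 - sin(124)*0.0 + -2.5 = -4.7927
y1 = sin(124)*4.1 + cos(124)*0.0 + 3.0 = 6.3991
After transform 2:
x2 = cos(125)*-4.7927 - sin(125)*6.3991 + 1.3
= -1.1928


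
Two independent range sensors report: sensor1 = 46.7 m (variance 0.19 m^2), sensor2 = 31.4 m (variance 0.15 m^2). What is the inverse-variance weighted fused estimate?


w1 = (1/var1) / (1/var1 + 1/var2)
   = 5.2632 / (5.2632 + 6.6667) = 0.4412
w2 = 1 - w1 = 0.5588
fused = w1*s1 + w2*s2 = 20.6029 + 17.5471
= 38.15 m


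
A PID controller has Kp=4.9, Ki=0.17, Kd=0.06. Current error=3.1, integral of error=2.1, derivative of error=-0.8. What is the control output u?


u = Kp*e + Ki*int(e) + Kd*de/dt
= 4.9*3.1 + 0.17*2.1 + 0.06*(-0.8)
= 15.19 + 0.357 + -0.048
= 15.499


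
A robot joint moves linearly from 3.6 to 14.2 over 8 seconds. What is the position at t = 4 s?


s = t/T = 4/8 = 0.5
p(t) = p0 + (pf-p0)*s
= 3.6 + (14.2 - 3.6) * 0.5
= 8.9


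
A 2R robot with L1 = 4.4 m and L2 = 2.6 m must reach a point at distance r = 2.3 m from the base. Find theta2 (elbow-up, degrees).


cos(theta2) = (r^2 - L1^2 - L2^2) / (2*L1*L2)
cos(theta2) = (5.29 - 19.36 - 6.76) / 22.88
cos(theta2) = -0.910402
theta2 = 155.561 degrees


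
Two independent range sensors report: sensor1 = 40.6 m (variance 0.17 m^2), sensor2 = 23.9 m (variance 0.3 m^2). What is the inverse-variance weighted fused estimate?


w1 = (1/var1) / (1/var1 + 1/var2)
   = 5.8824 / (5.8824 + 3.3333) = 0.6383
w2 = 1 - w1 = 0.3617
fused = w1*s1 + w2*s2 = 25.9149 + 8.6447
= 34.5596 m


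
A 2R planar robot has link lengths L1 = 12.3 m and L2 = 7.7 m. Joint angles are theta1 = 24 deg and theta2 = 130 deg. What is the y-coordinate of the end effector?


Convert angles to radians: theta1 = 0.4189, theta2 = 2.2689
y = L1*sin(theta1) + L2*sin(theta1+theta2)
y = 5.0029 + 3.3755
y = 8.3783


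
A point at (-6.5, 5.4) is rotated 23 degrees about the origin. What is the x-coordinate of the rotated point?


x' = x*cos(theta) - y*sin(theta)
cos(23 deg) = 0.9205, sin(23 deg) = 0.3907
x' = -6.5 * 0.9205 - 5.4 * 0.3907
= -5.9833 - 2.1099
= -8.0932


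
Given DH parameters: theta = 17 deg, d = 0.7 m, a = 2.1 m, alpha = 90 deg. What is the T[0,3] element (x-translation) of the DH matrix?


T[0,3] = a * cos(theta)
= 2.1 * cos(17 deg)
= 2.1 * 0.9563
= 2.0082


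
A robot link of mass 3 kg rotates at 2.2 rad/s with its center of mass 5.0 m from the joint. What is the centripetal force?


F = m * omega^2 * r
= 3 * 2.2^2 * 5.0
= 3 * 4.84 * 5.0
= 72.6 N


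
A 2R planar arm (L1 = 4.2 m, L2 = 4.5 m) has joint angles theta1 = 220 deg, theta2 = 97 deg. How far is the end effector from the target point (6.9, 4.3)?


End effector via forward kinematics:
x = L1*cos(t1) + L2*cos(t1+t2) = 0.0737
y = L1*sin(t1) + L2*sin(t1+t2) = -5.7687
Distance to target:
d = sqrt((6.9 - 0.0737)^2 + (4.3 - -5.7687)^2)
= sqrt(46.5983 + 101.3787)
= 12.1646 m


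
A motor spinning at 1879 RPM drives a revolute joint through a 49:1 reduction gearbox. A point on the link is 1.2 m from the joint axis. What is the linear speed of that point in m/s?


omega_motor = 1879 * 2*pi/60 = 196.7684 rad/s
omega_joint = omega_motor / 49 = 4.0157 rad/s
v = omega_joint * r = 4.0157 * 1.2
= 4.8188 m/s


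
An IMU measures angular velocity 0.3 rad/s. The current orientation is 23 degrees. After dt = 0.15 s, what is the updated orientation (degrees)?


delta_theta = w * dt = 0.3 * 0.15 = 0.045 rad
= 2.5783 deg
theta_new = 23 + 2.5783 = 25.5783 deg


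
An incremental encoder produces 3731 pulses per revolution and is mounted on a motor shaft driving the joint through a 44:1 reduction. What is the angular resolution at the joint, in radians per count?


counts per rev = 3731
effective counts at joint = 3731 * 44 = 164164
resolution = 2*pi / 164164
= 3.8274e-05 rad/count


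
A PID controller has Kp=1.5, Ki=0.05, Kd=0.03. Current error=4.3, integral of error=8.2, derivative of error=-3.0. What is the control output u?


u = Kp*e + Ki*int(e) + Kd*de/dt
= 1.5*4.3 + 0.05*8.2 + 0.03*(-3.0)
= 6.45 + 0.41 + -0.09
= 6.77


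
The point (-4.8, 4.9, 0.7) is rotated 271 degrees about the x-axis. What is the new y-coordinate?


Rotation about x-axis: y' = y*cos(theta) - z*sin(theta)
= 4.9 * 0.0175 - 0.7 * -0.9998
= 0.7854


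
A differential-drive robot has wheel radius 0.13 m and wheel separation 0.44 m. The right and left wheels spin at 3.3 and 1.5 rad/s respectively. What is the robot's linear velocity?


vR = r*wR = 0.13*3.3 = 0.429 m/s
vL = r*wL = 0.13*1.5 = 0.195 m/s
v = (vR+vL)/2 = 0.312 m/s
omega = (vR-vL)/L = 0.5318 rad/s
linear velocity = 0.312 m/s


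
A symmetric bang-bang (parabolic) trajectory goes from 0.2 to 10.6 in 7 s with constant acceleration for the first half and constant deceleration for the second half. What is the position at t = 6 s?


Symmetric rest-to-rest: each phase covers (pf-p0)/2 in time T/2. 0.5*a*(T/2)^2 = (pf-p0)/2 => a = 4*(pf-p0)/T^2
a = 4*(10.6-0.2)/7^2 = 0.849
t = 6 is in the deceleration phase (t > T/2).
p = pf - 0.5*a*(T-t)^2 = 10.6 - 0.5*0.849*1^2
= 10.1755


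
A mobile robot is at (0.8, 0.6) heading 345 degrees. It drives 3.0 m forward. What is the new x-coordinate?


x_new = x0 + d*cos(theta)
= 0.8 + 3.0*cos(345)
= 0.8 + 2.8978
= 3.6978


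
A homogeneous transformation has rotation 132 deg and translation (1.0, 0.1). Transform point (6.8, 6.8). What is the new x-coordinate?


x' = cos(theta)*px - sin(theta)*py + tx
= -0.6691*6.8 - 0.7431*6.8 + 1.0
= -8.6035


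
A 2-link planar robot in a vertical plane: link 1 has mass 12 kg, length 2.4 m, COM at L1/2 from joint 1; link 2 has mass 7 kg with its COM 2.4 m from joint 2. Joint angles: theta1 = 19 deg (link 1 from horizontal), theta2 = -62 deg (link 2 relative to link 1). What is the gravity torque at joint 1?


Horizontal distance from joint 1 to link-1 COM:
  x_c1 = (L1/2)*cos(t1) = 1.2 * 0.9455 = 1.1346 m
Horizontal distance from joint 1 to link-2 COM:
  x_c2 = L1*cos(t1) + Lc2*cos(t1+t2)
       = 2.4*0.9455 + 2.4*0.7314 = 4.0245 m
tau1 = m1*g*x_c1 + m2*g*x_c2
     = 12*9.81*1.1346 + 7*9.81*4.0245
     = 133.5677 + 276.362
     = 409.9297 Nm


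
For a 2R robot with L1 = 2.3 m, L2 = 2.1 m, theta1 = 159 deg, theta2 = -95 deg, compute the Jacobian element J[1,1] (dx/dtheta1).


J[1,1] = -L1*sin(t1) - L2*sin(t1+t2)
= -2.3*sin(159) - 2.1*sin(64)
= -2.7117


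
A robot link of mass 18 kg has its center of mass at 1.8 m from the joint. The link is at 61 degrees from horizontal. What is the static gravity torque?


tau = m*g*L*cos(angle)
= 18 * 9.81 * 1.8 * cos(61 deg)
= 18 * 9.81 * 1.8 * 0.4848
= 154.0938 Nm


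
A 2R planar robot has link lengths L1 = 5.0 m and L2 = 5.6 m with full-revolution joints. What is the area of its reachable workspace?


r_max = L1 + L2 = 10.6 m
r_min = |L1 - L2| = 0.6 m
Area = pi*(r_max^2 - r_min^2)
= pi*(112.36 - 0.36)
= pi * 112.0
= 351.8584 m^2


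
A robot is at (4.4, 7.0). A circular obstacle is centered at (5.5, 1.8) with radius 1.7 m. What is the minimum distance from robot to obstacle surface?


center_dist = sqrt((4.4-5.5)^2 + (7.0-1.8)^2)
= sqrt(1.21 + 27.04)
= 5.3151
min_dist = center_dist - radius = 5.3151 - 1.7 = 3.6151 m


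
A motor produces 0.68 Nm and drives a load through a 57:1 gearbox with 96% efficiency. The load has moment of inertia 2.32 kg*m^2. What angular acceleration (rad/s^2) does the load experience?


tau_out = tau_motor * N * eta
= 0.68 * 57 * 0.96 = 37.2096 Nm
alpha = tau_out / I = 37.2096 / 2.32
= 16.0386 rad/s^2


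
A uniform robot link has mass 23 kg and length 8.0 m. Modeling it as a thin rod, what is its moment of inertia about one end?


I = (1/3) * m * L^2
= (1/3) * 23 * 8.0^2
= 0.333333 * 23 * 64.0
= 490.6667 kg*m^2


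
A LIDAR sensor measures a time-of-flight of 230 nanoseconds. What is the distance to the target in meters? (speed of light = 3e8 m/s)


tof = 230 ns = 2.3e-07 s
dist = c * tof / 2
= 3e8 * 2.3e-07 / 2
= 34.5 m


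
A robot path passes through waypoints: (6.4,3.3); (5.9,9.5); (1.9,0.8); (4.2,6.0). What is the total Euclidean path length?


Segment lengths:
  seg1 = sqrt((-0.5)^2 + (6.2)^2) = 6.2201
  seg2 = sqrt((-4.0)^2 + (-8.7)^2) = 9.5755
  seg3 = sqrt((2.3)^2 + (5.2)^2) = 5.6859
Total = 21.4816


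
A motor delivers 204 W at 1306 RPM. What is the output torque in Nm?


omega = 1306 * 2*pi/60 = 136.764 rad/s
tau = P / omega = 204 / 136.764
= 1.4916 Nm


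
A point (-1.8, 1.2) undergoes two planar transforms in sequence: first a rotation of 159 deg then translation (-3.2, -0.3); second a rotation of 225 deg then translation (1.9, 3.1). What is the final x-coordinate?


After transform 1:
x1 = cos(159)*-1.8 - sin(159)*1.2 + -3.2 = -1.9496
y1 = sin(159)*-1.8 + cos(159)*1.2 + -0.3 = -2.0654
After transform 2:
x2 = cos(225)*-1.9496 - sin(225)*-2.0654 + 1.9
= 1.8181


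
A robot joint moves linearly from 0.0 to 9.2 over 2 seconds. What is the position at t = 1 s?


s = t/T = 1/2 = 0.5
p(t) = p0 + (pf-p0)*s
= 0.0 + (9.2 - 0.0) * 0.5
= 4.6


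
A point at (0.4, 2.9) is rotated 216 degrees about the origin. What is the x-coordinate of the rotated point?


x' = x*cos(theta) - y*sin(theta)
cos(216 deg) = -0.809, sin(216 deg) = -0.5878
x' = 0.4 * -0.809 - 2.9 * -0.5878
= -0.3236 - -1.7046
= 1.381


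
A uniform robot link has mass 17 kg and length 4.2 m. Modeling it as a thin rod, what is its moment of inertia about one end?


I = (1/3) * m * L^2
= (1/3) * 17 * 4.2^2
= 0.333333 * 17 * 17.64
= 99.96 kg*m^2


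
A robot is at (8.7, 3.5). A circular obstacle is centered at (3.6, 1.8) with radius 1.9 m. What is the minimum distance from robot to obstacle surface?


center_dist = sqrt((8.7-3.6)^2 + (3.5-1.8)^2)
= sqrt(26.01 + 2.89)
= 5.3759
min_dist = center_dist - radius = 5.3759 - 1.9 = 3.4759 m


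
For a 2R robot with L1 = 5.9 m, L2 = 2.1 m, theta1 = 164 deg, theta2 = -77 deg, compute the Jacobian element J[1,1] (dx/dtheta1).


J[1,1] = -L1*sin(t1) - L2*sin(t1+t2)
= -5.9*sin(164) - 2.1*sin(87)
= -3.7234


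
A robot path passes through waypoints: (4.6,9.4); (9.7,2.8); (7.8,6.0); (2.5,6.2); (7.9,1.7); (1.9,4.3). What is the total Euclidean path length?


Segment lengths:
  seg1 = sqrt((5.1)^2 + (-6.6)^2) = 8.3409
  seg2 = sqrt((-1.9)^2 + (3.2)^2) = 3.7216
  seg3 = sqrt((-5.3)^2 + (0.2)^2) = 5.3038
  seg4 = sqrt((5.4)^2 + (-4.5)^2) = 7.0292
  seg5 = sqrt((-6.0)^2 + (2.6)^2) = 6.5391
Total = 30.9345


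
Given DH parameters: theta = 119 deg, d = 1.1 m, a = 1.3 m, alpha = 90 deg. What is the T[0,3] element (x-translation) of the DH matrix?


T[0,3] = a * cos(theta)
= 1.3 * cos(119 deg)
= 1.3 * -0.4848
= -0.6303


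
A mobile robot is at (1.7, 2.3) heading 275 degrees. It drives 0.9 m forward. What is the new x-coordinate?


x_new = x0 + d*cos(theta)
= 1.7 + 0.9*cos(275)
= 1.7 + 0.0784
= 1.7784


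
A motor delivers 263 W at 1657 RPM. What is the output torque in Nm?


omega = 1657 * 2*pi/60 = 173.5206 rad/s
tau = P / omega = 263 / 173.5206
= 1.5157 Nm


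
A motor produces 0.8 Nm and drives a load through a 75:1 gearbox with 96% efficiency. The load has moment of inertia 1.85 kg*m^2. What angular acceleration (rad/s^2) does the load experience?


tau_out = tau_motor * N * eta
= 0.8 * 75 * 0.96 = 57.6 Nm
alpha = tau_out / I = 57.6 / 1.85
= 31.1351 rad/s^2


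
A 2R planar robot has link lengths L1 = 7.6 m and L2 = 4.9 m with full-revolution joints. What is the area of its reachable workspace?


r_max = L1 + L2 = 12.5 m
r_min = |L1 - L2| = 2.7 m
Area = pi*(r_max^2 - r_min^2)
= pi*(156.25 - 7.29)
= pi * 148.96
= 467.9716 m^2


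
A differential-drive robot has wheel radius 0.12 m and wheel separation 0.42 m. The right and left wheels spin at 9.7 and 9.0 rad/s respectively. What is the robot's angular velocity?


vR = r*wR = 0.12*9.7 = 1.164 m/s
vL = r*wL = 0.12*9.0 = 1.08 m/s
v = (vR+vL)/2 = 1.122 m/s
omega = (vR-vL)/L = 0.2 rad/s
angular velocity = 0.2 rad/s


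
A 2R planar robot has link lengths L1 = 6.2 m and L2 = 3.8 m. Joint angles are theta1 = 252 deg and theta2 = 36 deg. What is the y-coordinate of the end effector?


Convert angles to radians: theta1 = 4.3982, theta2 = 0.6283
y = L1*sin(theta1) + L2*sin(theta1+theta2)
y = -5.8966 + -3.614
y = -9.5106


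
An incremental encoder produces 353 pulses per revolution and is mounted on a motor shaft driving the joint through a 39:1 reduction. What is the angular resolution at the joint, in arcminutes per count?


counts per rev = 353
effective counts at joint = 353 * 39 = 13767
resolution = 360*60 / 13767
= 1.569 arcmin/count


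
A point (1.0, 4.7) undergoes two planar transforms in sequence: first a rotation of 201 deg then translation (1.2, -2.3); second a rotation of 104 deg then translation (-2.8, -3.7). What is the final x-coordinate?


After transform 1:
x1 = cos(201)*1.0 - sin(201)*4.7 + 1.2 = 1.9507
y1 = sin(201)*1.0 + cos(201)*4.7 + -2.3 = -7.0462
After transform 2:
x2 = cos(104)*1.9507 - sin(104)*-7.0462 + -2.8
= 3.565


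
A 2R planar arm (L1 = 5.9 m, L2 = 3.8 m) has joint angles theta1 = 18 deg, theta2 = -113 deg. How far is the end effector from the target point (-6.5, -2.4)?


End effector via forward kinematics:
x = L1*cos(t1) + L2*cos(t1+t2) = 5.28
y = L1*sin(t1) + L2*sin(t1+t2) = -1.9623
Distance to target:
d = sqrt((-6.5 - 5.28)^2 + (-2.4 - -1.9623)^2)
= sqrt(138.7694 + 0.1915)
= 11.7882 m


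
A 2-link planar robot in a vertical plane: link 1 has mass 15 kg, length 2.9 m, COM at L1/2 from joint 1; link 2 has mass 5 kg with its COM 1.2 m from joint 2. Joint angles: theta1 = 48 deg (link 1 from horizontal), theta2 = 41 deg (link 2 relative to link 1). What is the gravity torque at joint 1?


Horizontal distance from joint 1 to link-1 COM:
  x_c1 = (L1/2)*cos(t1) = 1.45 * 0.6691 = 0.9702 m
Horizontal distance from joint 1 to link-2 COM:
  x_c2 = L1*cos(t1) + Lc2*cos(t1+t2)
       = 2.9*0.6691 + 1.2*0.0175 = 1.9614 m
tau1 = m1*g*x_c1 + m2*g*x_c2
     = 15*9.81*0.9702 + 5*9.81*1.9614
     = 142.7707 + 96.2077
     = 238.9785 Nm


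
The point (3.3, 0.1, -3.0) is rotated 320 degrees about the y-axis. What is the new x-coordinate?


Rotation about y-axis: x' = x*cos(theta) + z*sin(theta)
= 3.3 * 0.766 + -3.0 * -0.6428
= 4.4563


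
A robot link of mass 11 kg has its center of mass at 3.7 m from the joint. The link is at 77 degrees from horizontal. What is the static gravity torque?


tau = m*g*L*cos(angle)
= 11 * 9.81 * 3.7 * cos(77 deg)
= 11 * 9.81 * 3.7 * 0.225
= 89.8155 Nm


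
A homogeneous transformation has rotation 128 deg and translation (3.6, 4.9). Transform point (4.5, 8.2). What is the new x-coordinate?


x' = cos(theta)*px - sin(theta)*py + tx
= -0.6157*4.5 - 0.788*8.2 + 3.6
= -5.6322


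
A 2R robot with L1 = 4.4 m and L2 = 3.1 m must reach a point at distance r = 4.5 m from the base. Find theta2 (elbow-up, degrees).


cos(theta2) = (r^2 - L1^2 - L2^2) / (2*L1*L2)
cos(theta2) = (20.25 - 19.36 - 9.61) / 27.28
cos(theta2) = -0.319648
theta2 = 108.6416 degrees


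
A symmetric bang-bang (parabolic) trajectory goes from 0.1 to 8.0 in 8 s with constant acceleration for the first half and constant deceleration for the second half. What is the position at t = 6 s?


Symmetric rest-to-rest: each phase covers (pf-p0)/2 in time T/2. 0.5*a*(T/2)^2 = (pf-p0)/2 => a = 4*(pf-p0)/T^2
a = 4*(8.0-0.1)/8^2 = 0.4938
t = 6 is in the deceleration phase (t > T/2).
p = pf - 0.5*a*(T-t)^2 = 8.0 - 0.5*0.4938*2^2
= 7.0125


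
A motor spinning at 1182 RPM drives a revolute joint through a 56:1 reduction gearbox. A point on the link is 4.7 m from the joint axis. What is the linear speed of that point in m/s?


omega_motor = 1182 * 2*pi/60 = 123.7788 rad/s
omega_joint = omega_motor / 56 = 2.2103 rad/s
v = omega_joint * r = 2.2103 * 4.7
= 10.3886 m/s


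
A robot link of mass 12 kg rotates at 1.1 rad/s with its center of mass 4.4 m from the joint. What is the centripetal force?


F = m * omega^2 * r
= 12 * 1.1^2 * 4.4
= 12 * 1.21 * 4.4
= 63.888 N


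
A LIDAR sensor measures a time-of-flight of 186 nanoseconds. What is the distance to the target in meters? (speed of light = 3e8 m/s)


tof = 186 ns = 1.86e-07 s
dist = c * tof / 2
= 3e8 * 1.86e-07 / 2
= 27.9 m


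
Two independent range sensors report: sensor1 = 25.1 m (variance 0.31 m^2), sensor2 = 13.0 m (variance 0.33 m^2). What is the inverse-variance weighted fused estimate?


w1 = (1/var1) / (1/var1 + 1/var2)
   = 3.2258 / (3.2258 + 3.0303) = 0.5156
w2 = 1 - w1 = 0.4844
fused = w1*s1 + w2*s2 = 12.9422 + 6.2969
= 19.2391 m


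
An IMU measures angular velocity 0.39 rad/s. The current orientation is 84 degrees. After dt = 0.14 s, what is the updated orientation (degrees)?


delta_theta = w * dt = 0.39 * 0.14 = 0.0546 rad
= 3.1283 deg
theta_new = 84 + 3.1283 = 87.1283 deg


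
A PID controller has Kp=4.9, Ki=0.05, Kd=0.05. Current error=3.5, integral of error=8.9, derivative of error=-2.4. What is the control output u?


u = Kp*e + Ki*int(e) + Kd*de/dt
= 4.9*3.5 + 0.05*8.9 + 0.05*(-2.4)
= 17.15 + 0.445 + -0.12
= 17.475


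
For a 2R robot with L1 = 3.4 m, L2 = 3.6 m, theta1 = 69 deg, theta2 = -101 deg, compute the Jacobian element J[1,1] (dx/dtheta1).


J[1,1] = -L1*sin(t1) - L2*sin(t1+t2)
= -3.4*sin(69) - 3.6*sin(-32)
= -1.2665


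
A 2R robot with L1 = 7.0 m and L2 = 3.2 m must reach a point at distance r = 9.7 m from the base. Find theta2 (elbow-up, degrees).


cos(theta2) = (r^2 - L1^2 - L2^2) / (2*L1*L2)
cos(theta2) = (94.09 - 49.0 - 10.24) / 44.8
cos(theta2) = 0.777902
theta2 = 38.9311 degrees


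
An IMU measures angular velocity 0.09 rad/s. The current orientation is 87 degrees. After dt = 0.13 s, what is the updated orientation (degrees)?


delta_theta = w * dt = 0.09 * 0.13 = 0.0117 rad
= 0.6704 deg
theta_new = 87 + 0.6704 = 87.6704 deg


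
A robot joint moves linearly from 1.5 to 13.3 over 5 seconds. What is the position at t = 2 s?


s = t/T = 2/5 = 0.4
p(t) = p0 + (pf-p0)*s
= 1.5 + (13.3 - 1.5) * 0.4
= 6.22
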